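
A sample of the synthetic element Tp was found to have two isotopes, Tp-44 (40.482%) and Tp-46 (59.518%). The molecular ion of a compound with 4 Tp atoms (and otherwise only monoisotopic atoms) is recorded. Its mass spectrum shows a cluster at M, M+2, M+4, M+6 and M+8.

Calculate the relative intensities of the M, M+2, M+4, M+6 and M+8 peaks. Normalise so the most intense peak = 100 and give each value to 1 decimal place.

7.7 : 45.3 : 100.0 : 98.0 : 36.0

Expanding (0.40482 + 0.59518)^4:
P(M) = 0.40482^4 = 0.026856
P(M+2) = 4 × 0.40482^3 × 0.59518^1 = 0.157941
P(M+4) = 6 × 0.40482^2 × 0.59518^2 = 0.348315
P(M+6) = 4 × 0.40482^1 × 0.59518^3 = 0.341403
P(M+8) = 0.59518^4 = 0.125485
The M+4 peak is largest (0.348315); scaling to 100 gives 7.7 : 45.3 : 100.0 : 98.0 : 36.0.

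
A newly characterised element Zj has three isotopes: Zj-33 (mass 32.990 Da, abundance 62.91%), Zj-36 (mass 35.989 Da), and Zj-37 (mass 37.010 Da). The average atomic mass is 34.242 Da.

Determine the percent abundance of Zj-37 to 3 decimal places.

The remaining 37.09% is split between Zj-36 (fraction x) and Zj-37 (fraction 0.3709 − x).
Substituting: 35.989x + 37.010(0.3709 − x) = 13.487991
(35.989 − 37.010)x = -0.239018  ⇒  x = 0.23410, y = 0.13680
Zj-36: 23.410%, Zj-37: 13.680%.

13.680%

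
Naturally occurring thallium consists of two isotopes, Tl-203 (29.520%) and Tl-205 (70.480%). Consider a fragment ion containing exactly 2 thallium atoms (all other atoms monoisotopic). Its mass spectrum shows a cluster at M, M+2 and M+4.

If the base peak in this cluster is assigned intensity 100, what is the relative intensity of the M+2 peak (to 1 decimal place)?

83.8

Term probabilities: M 0.0871, M+2 0.4161, M+4 0.4967. Base peak = M+4.
P(M+4) = C(2,2) × 0.29520^0 × 0.70480^2 = 1 × 1.0000 × 0.49674304 = 0.496743 (base)
P(M+2) = C(2,1) × 0.29520^1 × 0.70480^1 = 2 × 0.2952 × 0.7048 = 0.416114
Relative intensity = 0.416114 / 0.496743 × 100 = 83.8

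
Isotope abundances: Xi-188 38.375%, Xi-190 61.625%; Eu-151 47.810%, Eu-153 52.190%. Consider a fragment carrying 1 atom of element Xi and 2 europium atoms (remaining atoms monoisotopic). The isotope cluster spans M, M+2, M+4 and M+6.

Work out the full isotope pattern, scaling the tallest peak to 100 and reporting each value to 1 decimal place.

21.3 : 80.7 : 100.0 : 40.7

Element Xi pattern (n=1): 0.38375 : 0.61625
Europium pattern (n=2): 0.22857961 : 0.49904078 : 0.27237961
Convolve the two distributions (both contribute in 2-u steps):
  M: 0.38375×0.22857961 = 0.087717
  M+2: 0.38375×0.49904078 + 0.61625×0.22857961 = 0.332369
  M+4: 0.38375×0.27237961 + 0.61625×0.49904078 = 0.412060
  M+6: 0.61625×0.27237961 = 0.167854
Scale to base peak (0.412060) = 100: 21.3 : 80.7 : 100.0 : 40.7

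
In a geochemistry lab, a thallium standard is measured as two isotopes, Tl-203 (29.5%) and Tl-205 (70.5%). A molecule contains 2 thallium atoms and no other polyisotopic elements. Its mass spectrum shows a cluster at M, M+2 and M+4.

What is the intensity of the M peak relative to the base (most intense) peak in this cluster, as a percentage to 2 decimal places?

17.51%

Binomial terms of (0.295 + 0.705)^2: M 0.0870, M+2 0.4160, M+4 0.4970 → M+4 is the base peak.
P(M+4) = C(2,2) × 0.295^0 × 0.705^2 = 1 × 1.0000 × 0.497025 = 0.497025 (base)
P(M) = C(2,0) × 0.295^2 × 0.705^0 = 1 × 0.087025 × 1.0000 = 0.087025
Relative intensity = 0.087025 / 0.497025 × 100 = 17.51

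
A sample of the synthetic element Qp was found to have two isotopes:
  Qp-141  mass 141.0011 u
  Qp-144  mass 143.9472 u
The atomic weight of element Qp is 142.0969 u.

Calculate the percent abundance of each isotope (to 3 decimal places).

Qp-141: 62.805%, Qp-144: 37.195%

With x = fraction of Qp-141 (so Qp-144 is 1 − x):
141.0011·x + 143.9472·(1 − x) = 142.0969
(141.0011 − 143.9472)·x = 142.0969 − 143.9472
x = -1.8503 / -2.9461 = 0.62805 → 62.805% Qp-141, 37.195% Qp-144.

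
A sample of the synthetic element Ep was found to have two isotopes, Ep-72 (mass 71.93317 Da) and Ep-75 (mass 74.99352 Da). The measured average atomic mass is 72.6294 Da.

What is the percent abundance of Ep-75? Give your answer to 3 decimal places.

22.750%

With x = fraction of Ep-72 (so Ep-75 is 1 − x):
71.93317·x + 74.99352·(1 − x) = 72.6294
(71.93317 − 74.99352)·x = 72.6294 − 74.99352
x = -2.36412 / -3.06035 = 0.77250 → 77.250% Ep-72, 22.750% Ep-75.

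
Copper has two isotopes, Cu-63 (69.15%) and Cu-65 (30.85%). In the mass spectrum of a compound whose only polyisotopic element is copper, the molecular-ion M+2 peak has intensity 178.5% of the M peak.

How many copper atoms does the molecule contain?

The M+2/M ratio from n Cu atoms is n · q/p = n · 0.3085/0.6915.
n = 1.785 × 0.6915/0.3085 = 4.00 ≈ 4

4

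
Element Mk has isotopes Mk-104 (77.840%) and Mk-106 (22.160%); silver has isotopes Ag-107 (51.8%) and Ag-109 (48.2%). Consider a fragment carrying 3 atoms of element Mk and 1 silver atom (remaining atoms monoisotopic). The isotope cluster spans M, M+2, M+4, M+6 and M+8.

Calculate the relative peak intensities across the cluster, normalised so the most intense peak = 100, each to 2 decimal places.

Element Mk pattern (n=3): 0.47163767 : 0.40280668 : 0.11467364 : 0.01088201
Silver pattern (n=1): 0.5180 : 0.4820
Convolve the two distributions (both contribute in 2-u steps):
  M: 0.47163767×0.5180 = 0.244308
  M+2: 0.47163767×0.4820 + 0.40280668×0.5180 = 0.435983
  M+4: 0.40280668×0.4820 + 0.11467364×0.5180 = 0.253554
  M+6: 0.11467364×0.4820 + 0.01088201×0.5180 = 0.060910
  M+8: 0.01088201×0.4820 = 0.005245
Scale to base peak (0.435983) = 100: 56.04 : 100.00 : 58.16 : 13.97 : 1.20

56.04 : 100.00 : 58.16 : 13.97 : 1.20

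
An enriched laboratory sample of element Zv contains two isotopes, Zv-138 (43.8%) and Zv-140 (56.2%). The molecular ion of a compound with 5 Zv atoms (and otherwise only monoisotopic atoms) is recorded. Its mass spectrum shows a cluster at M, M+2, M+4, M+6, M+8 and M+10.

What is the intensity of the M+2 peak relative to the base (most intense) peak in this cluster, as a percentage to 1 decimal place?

30.4%

Term probabilities: M 0.0161, M+2 0.1034, M+4 0.2654, M+6 0.3405, M+8 0.2185, M+10 0.0561. Base peak = M+6.
P(M+6) = C(5,3) × 0.438^2 × 0.562^3 = 10 × 0.191844 × 0.17750433 = 0.340531 (base)
P(M+2) = C(5,1) × 0.438^4 × 0.562^1 = 5 × 0.03680412 × 0.5620 = 0.103420
Relative intensity = 0.103420 / 0.340531 × 100 = 30.4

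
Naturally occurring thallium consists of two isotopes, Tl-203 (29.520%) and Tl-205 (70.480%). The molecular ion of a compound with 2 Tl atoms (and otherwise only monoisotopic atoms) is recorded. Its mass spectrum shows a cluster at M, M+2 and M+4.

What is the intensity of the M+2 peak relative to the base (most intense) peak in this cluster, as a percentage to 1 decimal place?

83.8%

(0.29520 + 0.70480)^2 gives M 0.0871, M+2 0.4161, M+4 0.4967; the largest is M+4.
P(M+4) = C(2,2) × 0.29520^0 × 0.70480^2 = 1 × 1.0000 × 0.49674304 = 0.496743 (base)
P(M+2) = C(2,1) × 0.29520^1 × 0.70480^1 = 2 × 0.2952 × 0.7048 = 0.416114
Relative intensity = 0.416114 / 0.496743 × 100 = 83.8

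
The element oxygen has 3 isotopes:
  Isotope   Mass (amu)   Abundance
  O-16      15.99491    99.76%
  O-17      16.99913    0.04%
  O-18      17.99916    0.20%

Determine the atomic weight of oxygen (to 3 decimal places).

Average mass = Σ (abundance × isotope mass) = 0.9976 × 15.99491 + 0.0004 × 16.99913 + 0.0020 × 17.99916
= 15.956522 + 0.006800 + 0.035998 = 15.999320 amu

15.999 amu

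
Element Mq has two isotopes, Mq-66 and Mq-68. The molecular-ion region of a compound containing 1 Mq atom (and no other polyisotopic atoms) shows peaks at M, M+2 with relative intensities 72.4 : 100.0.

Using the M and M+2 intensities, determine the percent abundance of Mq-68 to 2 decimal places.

Let p = fractional abundance of Mq-66. I(M+2)/I(M) = [C(1,1)·p^0·(1−p)] / p^1 = 1·(1−p)/p = 100.0/72.4 = 1.3812
(1−p)/p = 1.3812/1 = 1.3812  ⇒  p = 1/(1 + 1.3812) = 0.4200
Mq-66: 42.00%, Mq-68: 58.00%.

58.00%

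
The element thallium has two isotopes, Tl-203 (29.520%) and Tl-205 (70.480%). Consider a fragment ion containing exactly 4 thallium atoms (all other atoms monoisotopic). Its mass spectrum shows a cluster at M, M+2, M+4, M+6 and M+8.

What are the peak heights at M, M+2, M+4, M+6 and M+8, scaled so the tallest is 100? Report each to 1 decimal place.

Expanding (0.29520 + 0.70480)^4:
P(M) = 0.29520^4 = 0.007594
P(M+2) = 4 × 0.29520^3 × 0.70480^1 = 0.072523
P(M+4) = 6 × 0.29520^2 × 0.70480^2 = 0.259726
P(M+6) = 4 × 0.29520^1 × 0.70480^3 = 0.413403
P(M+8) = 0.70480^4 = 0.246754
The M+6 peak is largest (0.413403); scaling to 100 gives 1.8 : 17.5 : 62.8 : 100.0 : 59.7.

1.8 : 17.5 : 62.8 : 100.0 : 59.7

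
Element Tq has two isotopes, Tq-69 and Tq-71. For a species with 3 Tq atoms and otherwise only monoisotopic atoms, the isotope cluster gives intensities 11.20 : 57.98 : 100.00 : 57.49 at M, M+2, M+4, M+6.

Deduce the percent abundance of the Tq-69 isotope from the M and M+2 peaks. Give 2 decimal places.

36.69%

Let p = fractional abundance of Tq-69. I(M+2)/I(M) = [C(3,1)·p^2·(1−p)] / p^3 = 3·(1−p)/p = 57.98/11.20 = 5.1768
(1−p)/p = 5.1768/3 = 1.7256  ⇒  p = 1/(1 + 1.7256) = 0.3669
Tq-69: 36.69%, Tq-71: 63.31%.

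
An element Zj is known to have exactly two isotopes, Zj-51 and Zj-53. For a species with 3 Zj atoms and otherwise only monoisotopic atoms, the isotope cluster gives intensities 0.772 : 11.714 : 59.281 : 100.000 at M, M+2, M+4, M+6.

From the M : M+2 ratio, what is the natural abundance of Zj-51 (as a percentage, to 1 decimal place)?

Let p = fractional abundance of Zj-51. I(M+2)/I(M) = [C(3,1)·p^2·(1−p)] / p^3 = 3·(1−p)/p = 11.714/0.772 = 15.1736
(1−p)/p = 15.1736/3 = 5.0579  ⇒  p = 1/(1 + 5.0579) = 0.1651
Zj-51: 16.5%, Zj-53: 83.5%.

16.5%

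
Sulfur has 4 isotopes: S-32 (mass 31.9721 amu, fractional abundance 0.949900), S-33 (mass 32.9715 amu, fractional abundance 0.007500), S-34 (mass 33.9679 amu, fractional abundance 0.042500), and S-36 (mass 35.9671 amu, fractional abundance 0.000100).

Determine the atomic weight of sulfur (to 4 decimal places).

32.0648 amu

Average mass = Σ (abundance × isotope mass) = 0.949900 × 31.9721 + 0.007500 × 32.9715 + 0.042500 × 33.9679 + 0.000100 × 35.9671
= 30.37030 + 0.24729 + 1.44364 + 0.00360 = 32.06483 amu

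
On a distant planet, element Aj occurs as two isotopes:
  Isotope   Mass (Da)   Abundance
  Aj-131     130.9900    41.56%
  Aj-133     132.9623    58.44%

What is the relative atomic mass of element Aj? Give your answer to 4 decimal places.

132.1426 Da

The abundance-weighted mean is 0.4156 × 130.9900 + 0.5844 × 132.9623
= 54.43944 + 77.70317 = 132.14261 Da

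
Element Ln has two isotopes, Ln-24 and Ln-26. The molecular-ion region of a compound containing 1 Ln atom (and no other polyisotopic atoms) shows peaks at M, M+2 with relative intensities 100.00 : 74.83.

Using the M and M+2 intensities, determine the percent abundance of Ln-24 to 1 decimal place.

If p is the fraction of Ln that is Ln-24, then I(M+2)/I(M) = [C(1,1)·p^0·(1−p)] / p^1 = 1·(1−p)/p = 74.83/100.00 = 0.7483
(1−p)/p = 0.7483/1 = 0.7483  ⇒  p = 1/(1 + 0.7483) = 0.5720
Ln-24: 57.2%, Ln-26: 42.8%.

57.2%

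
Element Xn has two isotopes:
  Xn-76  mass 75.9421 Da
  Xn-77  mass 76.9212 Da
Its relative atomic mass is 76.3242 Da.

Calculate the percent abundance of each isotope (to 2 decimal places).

Xn-76: 60.97%, Xn-77: 39.03%

With x = fraction of Xn-76 (so Xn-77 is 1 − x):
75.9421·x + 76.9212·(1 − x) = 76.3242
(75.9421 − 76.9212)·x = 76.3242 − 76.9212
x = -0.5970 / -0.9791 = 0.60974 → 60.97% Xn-76, 39.03% Xn-77.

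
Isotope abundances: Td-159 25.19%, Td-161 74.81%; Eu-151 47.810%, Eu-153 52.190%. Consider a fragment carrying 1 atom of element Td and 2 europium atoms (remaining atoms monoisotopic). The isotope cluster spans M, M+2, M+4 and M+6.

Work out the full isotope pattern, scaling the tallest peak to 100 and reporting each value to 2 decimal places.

13.03 : 67.14 : 100.00 : 46.11

Element Td pattern (n=1): 0.2519 : 0.7481
Europium pattern (n=2): 0.22857961 : 0.49904078 : 0.27237961
Convolve the two distributions (both contribute in 2-u steps):
  M: 0.2519×0.22857961 = 0.057579
  M+2: 0.2519×0.49904078 + 0.7481×0.22857961 = 0.296709
  M+4: 0.2519×0.27237961 + 0.7481×0.49904078 = 0.441945
  M+6: 0.7481×0.27237961 = 0.203767
Scale to base peak (0.441945) = 100: 13.03 : 67.14 : 100.00 : 46.11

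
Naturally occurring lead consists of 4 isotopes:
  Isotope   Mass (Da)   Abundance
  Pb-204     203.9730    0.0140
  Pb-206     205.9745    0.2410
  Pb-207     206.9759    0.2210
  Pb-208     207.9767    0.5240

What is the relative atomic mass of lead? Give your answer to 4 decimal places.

207.2169 Da

Ar = Σ fᵢ·mᵢ = 0.0140 × 203.9730 + 0.2410 × 205.9745 + 0.2210 × 206.9759 + 0.5240 × 207.9767
= 2.85562 + 49.63985 + 45.74167 + 108.97979 = 207.21693 Da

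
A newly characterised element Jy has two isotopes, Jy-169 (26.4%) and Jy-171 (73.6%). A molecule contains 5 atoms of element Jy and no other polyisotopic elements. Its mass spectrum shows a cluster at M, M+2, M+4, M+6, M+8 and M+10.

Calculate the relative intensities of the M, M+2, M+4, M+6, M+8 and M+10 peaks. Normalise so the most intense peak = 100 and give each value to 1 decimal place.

The 5 Jy atoms are independent, so intensities follow the terms of (0.264 + 0.736)^5.
P(M) = 0.264^5 = 0.001282
P(M+2) = 5 × 0.264^4 × 0.736^1 = 0.017876
P(M+4) = 10 × 0.264^3 × 0.736^2 = 0.099671
P(M+6) = 10 × 0.264^2 × 0.736^3 = 0.277870
P(M+8) = 5 × 0.264^1 × 0.736^4 = 0.387334
P(M+10) = 0.736^5 = 0.215968
The M+8 peak is largest (0.387334); scaling to 100 gives 0.3 : 4.6 : 25.7 : 71.7 : 100.0 : 55.8.

0.3 : 4.6 : 25.7 : 71.7 : 100.0 : 55.8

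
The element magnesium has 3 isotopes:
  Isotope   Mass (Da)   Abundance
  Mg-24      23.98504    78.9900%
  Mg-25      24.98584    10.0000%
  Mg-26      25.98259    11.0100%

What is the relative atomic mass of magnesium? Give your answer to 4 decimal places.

The abundance-weighted mean is 0.789900 × 23.98504 + 0.100000 × 24.98584 + 0.110100 × 25.98259
= 18.945783 + 2.498584 + 2.860683 = 24.305050 Da

24.3051 Da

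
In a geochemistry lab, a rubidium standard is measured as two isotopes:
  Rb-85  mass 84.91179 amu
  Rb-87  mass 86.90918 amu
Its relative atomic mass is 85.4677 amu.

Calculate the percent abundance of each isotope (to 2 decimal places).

Let x be the fractional abundance of Rb-85; then Rb-87 has abundance 1 − x.
84.91179·x + 86.90918·(1 − x) = 85.4677
(84.91179 − 86.90918)·x = 85.4677 − 86.90918
x = -1.44148 / -1.99739 = 0.72168 → 72.17% Rb-85, 27.83% Rb-87.

Rb-85: 72.17%, Rb-87: 27.83%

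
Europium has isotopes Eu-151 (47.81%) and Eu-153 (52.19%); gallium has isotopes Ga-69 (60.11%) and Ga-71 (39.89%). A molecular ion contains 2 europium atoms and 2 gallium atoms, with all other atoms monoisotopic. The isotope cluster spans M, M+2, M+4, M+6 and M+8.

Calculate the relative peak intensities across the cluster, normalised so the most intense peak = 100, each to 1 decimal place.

Europium pattern (n=2): 0.22857961 : 0.49904078 : 0.27237961
Gallium pattern (n=2): 0.36132121 : 0.47955758 : 0.15912121
Convolve the two distributions (both contribute in 2-u steps):
  M: 0.22857961×0.36132121 = 0.082591
  M+2: 0.22857961×0.47955758 + 0.49904078×0.36132121 = 0.289931
  M+4: 0.22857961×0.15912121 + 0.49904078×0.47955758 + 0.27237961×0.36132121 = 0.374107
  M+6: 0.49904078×0.15912121 + 0.27237961×0.47955758 = 0.210030
  M+8: 0.27237961×0.15912121 = 0.043341
Scale to base peak (0.374107) = 100: 22.1 : 77.5 : 100.0 : 56.1 : 11.6

22.1 : 77.5 : 100.0 : 56.1 : 11.6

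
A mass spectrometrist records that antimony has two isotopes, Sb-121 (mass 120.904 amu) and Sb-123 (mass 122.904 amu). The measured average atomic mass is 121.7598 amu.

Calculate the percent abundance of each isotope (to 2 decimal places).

Sb-121: 57.21%, Sb-123: 42.79%

Writing the weighted mean with unknown fraction x of Sb-121:
120.904·x + 122.904·(1 − x) = 121.7598
(120.904 − 122.904)·x = 121.7598 − 122.904
x = -1.1442 / -2.000 = 0.57210 → 57.21% Sb-121, 42.79% Sb-123.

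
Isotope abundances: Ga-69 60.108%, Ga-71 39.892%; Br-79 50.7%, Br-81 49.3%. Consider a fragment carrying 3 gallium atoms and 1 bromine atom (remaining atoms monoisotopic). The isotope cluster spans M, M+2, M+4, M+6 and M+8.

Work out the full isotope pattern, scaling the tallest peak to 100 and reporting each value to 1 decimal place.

Gallium pattern (n=3): 0.2171685 : 0.432386 : 0.2869625 : 0.063483
Bromine pattern (n=1): 0.5070 : 0.4930
Convolve the two distributions (both contribute in 2-u steps):
  M: 0.2171685×0.5070 = 0.110104
  M+2: 0.2171685×0.4930 + 0.432386×0.5070 = 0.326284
  M+4: 0.432386×0.4930 + 0.2869625×0.5070 = 0.358656
  M+6: 0.2869625×0.4930 + 0.063483×0.5070 = 0.173658
  M+8: 0.063483×0.4930 = 0.031297
Scale to base peak (0.358656) = 100: 30.7 : 91.0 : 100.0 : 48.4 : 8.7

30.7 : 91.0 : 100.0 : 48.4 : 8.7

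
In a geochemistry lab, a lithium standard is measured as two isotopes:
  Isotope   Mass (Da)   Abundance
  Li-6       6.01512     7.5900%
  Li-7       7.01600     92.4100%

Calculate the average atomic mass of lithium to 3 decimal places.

Average mass = Σ (abundance × isotope mass) = 0.075900 × 6.01512 + 0.924100 × 7.01600
= 0.456548 + 6.483486 = 6.940034 Da

6.940 Da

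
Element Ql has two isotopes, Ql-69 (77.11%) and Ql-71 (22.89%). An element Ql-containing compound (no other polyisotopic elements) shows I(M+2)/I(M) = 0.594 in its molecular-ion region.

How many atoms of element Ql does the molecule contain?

For n independent Ql atoms, I(M+2)/I(M) = n · (abundance Ql-71) / (abundance Ql-69) = n · 0.2289/0.7711.
n = 0.594 × 0.7711/0.2289 = 2.00 ≈ 2

2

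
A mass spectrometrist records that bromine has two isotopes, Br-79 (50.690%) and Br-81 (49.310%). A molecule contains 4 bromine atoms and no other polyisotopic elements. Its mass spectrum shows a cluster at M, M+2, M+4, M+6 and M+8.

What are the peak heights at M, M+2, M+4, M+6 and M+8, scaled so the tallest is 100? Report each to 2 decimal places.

Expanding (0.50690 + 0.49310)^4:
P(M) = 0.50690^4 = 0.066022
P(M+2) = 4 × 0.50690^3 × 0.49310^1 = 0.256899
P(M+4) = 6 × 0.50690^2 × 0.49310^2 = 0.374857
P(M+6) = 4 × 0.50690^1 × 0.49310^3 = 0.243101
P(M+8) = 0.49310^4 = 0.059121
The M+4 peak is largest (0.374857); scaling to 100 gives 17.61 : 68.53 : 100.00 : 64.85 : 15.77.

17.61 : 68.53 : 100.00 : 64.85 : 15.77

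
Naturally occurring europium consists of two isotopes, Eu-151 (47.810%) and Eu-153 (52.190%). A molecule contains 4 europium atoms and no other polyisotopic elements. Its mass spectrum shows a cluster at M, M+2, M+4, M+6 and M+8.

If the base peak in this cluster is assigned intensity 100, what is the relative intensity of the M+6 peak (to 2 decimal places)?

72.77

Binomial terms of (0.47810 + 0.52190)^4: M 0.0522, M+2 0.2281, M+4 0.3736, M+6 0.2719, M+8 0.0742 → M+4 is the base peak.
P(M+4) = C(4,2) × 0.47810^2 × 0.52190^2 = 6 × 0.22857961 × 0.27237961 = 0.373563 (base)
P(M+6) = C(4,3) × 0.47810^1 × 0.52190^3 = 4 × 0.4781 × 0.14215492 = 0.271857
Relative intensity = 0.271857 / 0.373563 × 100 = 72.77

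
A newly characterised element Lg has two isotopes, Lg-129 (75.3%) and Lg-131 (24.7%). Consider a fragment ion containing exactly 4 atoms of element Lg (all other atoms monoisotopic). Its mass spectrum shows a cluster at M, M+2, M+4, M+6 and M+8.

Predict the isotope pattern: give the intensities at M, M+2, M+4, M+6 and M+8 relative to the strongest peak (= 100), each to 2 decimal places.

76.21 : 100.00 : 49.20 : 10.76 : 0.88

Each Lg atom is independently Lg-129 (p = 0.753) or Lg-131 (q = 0.247); the cluster is the binomial expansion (p + q)^4.
P(M) = 0.753^4 = 0.321499
P(M+2) = 4 × 0.753^3 × 0.247^1 = 0.421834
P(M+4) = 6 × 0.753^2 × 0.247^2 = 0.207556
P(M+6) = 4 × 0.753^1 × 0.247^3 = 0.045388
P(M+8) = 0.247^4 = 0.003722
The M+2 peak is largest (0.421834); scaling to 100 gives 76.21 : 100.00 : 49.20 : 10.76 : 0.88.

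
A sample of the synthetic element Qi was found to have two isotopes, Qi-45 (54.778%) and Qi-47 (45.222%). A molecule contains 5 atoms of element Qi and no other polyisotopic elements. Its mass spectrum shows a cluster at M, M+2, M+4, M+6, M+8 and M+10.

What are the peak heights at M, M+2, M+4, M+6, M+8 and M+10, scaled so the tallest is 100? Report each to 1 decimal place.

14.7 : 60.6 : 100.0 : 82.6 : 34.1 : 5.6

The 5 Qi atoms are independent, so intensities follow the terms of (0.54778 + 0.45222)^5.
P(M) = 0.54778^5 = 0.049321
P(M+2) = 5 × 0.54778^4 × 0.45222^1 = 0.203584
P(M+4) = 10 × 0.54778^3 × 0.45222^2 = 0.336138
P(M+6) = 10 × 0.54778^2 × 0.45222^3 = 0.277499
P(M+8) = 5 × 0.54778^1 × 0.45222^4 = 0.114545
P(M+10) = 0.45222^5 = 0.018912
The M+4 peak is largest (0.336138); scaling to 100 gives 14.7 : 60.6 : 100.0 : 82.6 : 34.1 : 5.6.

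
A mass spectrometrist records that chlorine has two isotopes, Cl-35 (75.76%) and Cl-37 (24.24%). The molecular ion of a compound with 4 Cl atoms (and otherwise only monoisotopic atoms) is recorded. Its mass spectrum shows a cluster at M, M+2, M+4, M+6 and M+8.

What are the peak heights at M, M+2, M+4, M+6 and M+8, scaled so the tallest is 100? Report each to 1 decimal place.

78.1 : 100.0 : 48.0 : 10.2 : 0.8

The 4 Cl atoms are independent, so intensities follow the terms of (0.7576 + 0.2424)^4.
P(M) = 0.7576^4 = 0.329428
P(M+2) = 4 × 0.7576^3 × 0.2424^1 = 0.421612
P(M+4) = 6 × 0.7576^2 × 0.2424^2 = 0.202347
P(M+6) = 4 × 0.7576^1 × 0.2424^3 = 0.043162
P(M+8) = 0.2424^4 = 0.003452
The M+2 peak is largest (0.421612); scaling to 100 gives 78.1 : 100.0 : 48.0 : 10.2 : 0.8.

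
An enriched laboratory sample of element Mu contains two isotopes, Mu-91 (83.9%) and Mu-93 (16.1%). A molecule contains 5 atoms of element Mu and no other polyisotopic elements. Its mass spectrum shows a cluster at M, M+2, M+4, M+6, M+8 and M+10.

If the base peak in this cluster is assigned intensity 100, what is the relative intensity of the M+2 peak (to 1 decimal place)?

95.9

(0.839 + 0.161)^5 gives M 0.4157, M+2 0.3989, M+4 0.1531, M+6 0.0294, M+8 0.0028, M+10 0.0001; the largest is M.
P(M) = C(5,0) × 0.839^5 × 0.161^0 = 1 × 0.41572851 × 1.0000 = 0.415729 (base)
P(M+2) = C(5,1) × 0.839^4 × 0.161^1 = 5 × 0.49550477 × 0.1610 = 0.398881
Relative intensity = 0.398881 / 0.415729 × 100 = 95.9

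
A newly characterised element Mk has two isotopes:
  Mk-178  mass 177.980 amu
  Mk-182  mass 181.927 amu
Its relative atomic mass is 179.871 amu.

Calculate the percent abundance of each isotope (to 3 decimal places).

Mk-178: 52.090%, Mk-182: 47.910%

Let x be the fractional abundance of Mk-178; then Mk-182 has abundance 1 − x.
177.980·x + 181.927·(1 − x) = 179.871
(177.980 − 181.927)·x = 179.871 − 181.927
x = -2.056 / -3.947 = 0.52090 → 52.090% Mk-178, 47.910% Mk-182.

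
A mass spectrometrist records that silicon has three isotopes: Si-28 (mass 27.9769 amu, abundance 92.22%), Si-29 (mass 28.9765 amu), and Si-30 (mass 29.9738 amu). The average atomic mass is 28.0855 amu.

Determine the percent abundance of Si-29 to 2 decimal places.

Let x and y be the fractions of Si-29 and Si-30. Then x + y = 1 − 0.9222 = 0.0778 and 28.9765x + 29.9738y = 28.0855 − 0.9222×27.9769 = 2.28520282.
Substituting: 28.9765x + 29.9738(0.0778 − x) = 2.28520282
(28.9765 − 29.9738)x = -0.04675882  ⇒  x = 0.04689, y = 0.03091
Si-29: 4.69%, Si-30: 3.09%.

4.69%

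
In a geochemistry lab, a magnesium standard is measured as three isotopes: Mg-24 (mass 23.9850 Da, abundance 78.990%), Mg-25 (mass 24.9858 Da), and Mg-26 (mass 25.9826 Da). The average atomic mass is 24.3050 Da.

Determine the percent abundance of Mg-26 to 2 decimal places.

Let x and y be the fractions of Mg-25 and Mg-26. Then x + y = 1 − 0.78990 = 0.21010 and 24.9858x + 25.9826y = 24.3050 − 0.78990×23.9850 = 5.3592485.
Substituting: 24.9858x + 25.9826(0.21010 − x) = 5.3592485
(24.9858 − 25.9826)x = -0.09969576  ⇒  x = 0.10002, y = 0.11008
Mg-25: 10.00%, Mg-26: 11.01%.

11.01%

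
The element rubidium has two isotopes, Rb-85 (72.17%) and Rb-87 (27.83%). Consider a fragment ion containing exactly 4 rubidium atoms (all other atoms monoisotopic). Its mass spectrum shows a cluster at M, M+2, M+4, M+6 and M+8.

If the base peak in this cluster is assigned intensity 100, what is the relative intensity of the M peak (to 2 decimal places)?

64.83

(0.7217 + 0.2783)^4 gives M 0.2713, M+2 0.4184, M+4 0.2420, M+6 0.0622, M+8 0.0060; the largest is M+2.
P(M+2) = C(4,1) × 0.7217^3 × 0.2783^1 = 4 × 0.37589809 × 0.2783 = 0.418450 (base)
P(M) = C(4,0) × 0.7217^4 × 0.2783^0 = 1 × 0.27128565 × 1.0000 = 0.271286
Relative intensity = 0.271286 / 0.418450 × 100 = 64.83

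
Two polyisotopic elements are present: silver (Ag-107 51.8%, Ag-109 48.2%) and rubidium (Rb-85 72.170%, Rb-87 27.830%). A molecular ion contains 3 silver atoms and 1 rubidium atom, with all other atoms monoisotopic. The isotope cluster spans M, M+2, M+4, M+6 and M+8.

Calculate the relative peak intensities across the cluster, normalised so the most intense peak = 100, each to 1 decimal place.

Silver pattern (n=3): 0.13899183 : 0.3879965 : 0.3610315 : 0.11198017
Rubidium pattern (n=1): 0.7217 : 0.2783
Convolve the two distributions (both contribute in 2-u steps):
  M: 0.13899183×0.7217 = 0.100310
  M+2: 0.13899183×0.2783 + 0.3879965×0.7217 = 0.318699
  M+4: 0.3879965×0.2783 + 0.3610315×0.7217 = 0.368536
  M+6: 0.3610315×0.2783 + 0.11198017×0.7217 = 0.181291
  M+8: 0.11198017×0.2783 = 0.031164
Scale to base peak (0.368536) = 100: 27.2 : 86.5 : 100.0 : 49.2 : 8.5

27.2 : 86.5 : 100.0 : 49.2 : 8.5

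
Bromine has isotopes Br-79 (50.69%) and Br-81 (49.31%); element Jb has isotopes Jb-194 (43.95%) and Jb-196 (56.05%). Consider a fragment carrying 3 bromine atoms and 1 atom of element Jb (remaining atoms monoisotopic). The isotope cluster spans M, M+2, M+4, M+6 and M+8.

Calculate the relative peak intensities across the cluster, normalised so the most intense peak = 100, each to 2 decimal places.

Bromine pattern (n=3): 0.13024674 : 0.3801026 : 0.36975457 : 0.11989609
Element Jb pattern (n=1): 0.4395 : 0.5605
Convolve the two distributions (both contribute in 2-u steps):
  M: 0.13024674×0.4395 = 0.057243
  M+2: 0.13024674×0.5605 + 0.3801026×0.4395 = 0.240058
  M+4: 0.3801026×0.5605 + 0.36975457×0.4395 = 0.375555
  M+6: 0.36975457×0.5605 + 0.11989609×0.4395 = 0.259942
  M+8: 0.11989609×0.5605 = 0.067202
Scale to base peak (0.375555) = 100: 15.24 : 63.92 : 100.00 : 69.22 : 17.89

15.24 : 63.92 : 100.00 : 69.22 : 17.89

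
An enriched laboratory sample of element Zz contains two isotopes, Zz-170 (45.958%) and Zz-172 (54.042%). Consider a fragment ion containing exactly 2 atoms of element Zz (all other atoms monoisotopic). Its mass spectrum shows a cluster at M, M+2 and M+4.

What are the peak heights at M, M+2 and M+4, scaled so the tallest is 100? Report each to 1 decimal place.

The 2 Zz atoms are independent, so intensities follow the terms of (0.45958 + 0.54042)^2.
P(M) = 0.45958^2 = 0.211214
P(M+2) = 2 × 0.45958^1 × 0.54042^1 = 0.496732
P(M+4) = 0.54042^2 = 0.292054
The M+2 peak is largest (0.496732); scaling to 100 gives 42.5 : 100.0 : 58.8.

42.5 : 100.0 : 58.8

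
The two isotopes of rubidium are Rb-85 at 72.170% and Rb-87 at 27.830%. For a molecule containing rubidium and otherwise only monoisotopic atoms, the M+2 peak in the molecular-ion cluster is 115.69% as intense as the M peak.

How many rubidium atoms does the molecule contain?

The M+2/M ratio from n Rb atoms is n · q/p = n · 0.27830/0.72170.
n = 1.1569 × 0.72170/0.27830 = 3.00 ≈ 3

3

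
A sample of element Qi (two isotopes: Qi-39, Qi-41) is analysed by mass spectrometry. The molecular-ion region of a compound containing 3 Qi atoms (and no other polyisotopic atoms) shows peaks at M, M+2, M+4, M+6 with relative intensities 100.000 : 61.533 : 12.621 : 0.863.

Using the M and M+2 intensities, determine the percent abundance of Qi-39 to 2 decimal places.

Let p = fractional abundance of Qi-39. I(M+2)/I(M) = [C(3,1)·p^2·(1−p)] / p^3 = 3·(1−p)/p = 61.533/100.000 = 0.6153
(1−p)/p = 0.6153/3 = 0.2051  ⇒  p = 1/(1 + 0.2051) = 0.8298
Qi-39: 82.98%, Qi-41: 17.02%.

82.98%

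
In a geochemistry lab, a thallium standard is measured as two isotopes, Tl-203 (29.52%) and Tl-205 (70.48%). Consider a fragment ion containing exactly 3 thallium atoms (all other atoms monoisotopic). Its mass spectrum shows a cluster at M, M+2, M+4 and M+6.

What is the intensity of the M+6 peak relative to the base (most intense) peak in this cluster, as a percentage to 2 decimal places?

Binomial terms of (0.2952 + 0.7048)^3: M 0.0257, M+2 0.1843, M+4 0.4399, M+6 0.3501 → M+4 is the base peak.
P(M+4) = C(3,2) × 0.2952^1 × 0.7048^2 = 3 × 0.2952 × 0.49674304 = 0.439916 (base)
P(M+6) = C(3,3) × 0.2952^0 × 0.7048^3 = 1 × 1.0000 × 0.35010449 = 0.350104
Relative intensity = 0.350104 / 0.439916 × 100 = 79.58

79.58%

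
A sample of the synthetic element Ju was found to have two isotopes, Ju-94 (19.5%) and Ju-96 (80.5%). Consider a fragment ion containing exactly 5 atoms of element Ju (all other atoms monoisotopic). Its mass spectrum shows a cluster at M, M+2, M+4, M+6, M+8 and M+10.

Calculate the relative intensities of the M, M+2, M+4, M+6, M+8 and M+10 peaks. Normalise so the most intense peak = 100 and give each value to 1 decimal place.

0.1 : 1.4 : 11.7 : 48.4 : 100.0 : 82.6

The 5 Ju atoms are independent, so intensities follow the terms of (0.195 + 0.805)^5.
P(M) = 0.195^5 = 0.000282
P(M+2) = 5 × 0.195^4 × 0.805^1 = 0.005820
P(M+4) = 10 × 0.195^3 × 0.805^2 = 0.048050
P(M+6) = 10 × 0.195^2 × 0.805^3 = 0.198361
P(M+8) = 5 × 0.195^1 × 0.805^4 = 0.409438
P(M+10) = 0.805^5 = 0.338049
The M+8 peak is largest (0.409438); scaling to 100 gives 0.1 : 1.4 : 11.7 : 48.4 : 100.0 : 82.6.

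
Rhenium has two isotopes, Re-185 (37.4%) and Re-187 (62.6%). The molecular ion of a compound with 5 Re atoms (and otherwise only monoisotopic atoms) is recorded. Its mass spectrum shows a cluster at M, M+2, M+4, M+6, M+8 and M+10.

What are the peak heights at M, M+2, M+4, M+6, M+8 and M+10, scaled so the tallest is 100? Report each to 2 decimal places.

2.13 : 17.85 : 59.74 : 100.00 : 83.69 : 28.02

Expanding (0.374 + 0.626)^5:
P(M) = 0.374^5 = 0.007317
P(M+2) = 5 × 0.374^4 × 0.626^1 = 0.061239
P(M+4) = 10 × 0.374^3 × 0.626^2 = 0.205005
P(M+6) = 10 × 0.374^2 × 0.626^3 = 0.343136
P(M+8) = 5 × 0.374^1 × 0.626^4 = 0.287170
P(M+10) = 0.626^5 = 0.096133
The M+6 peak is largest (0.343136); scaling to 100 gives 2.13 : 17.85 : 59.74 : 100.00 : 83.69 : 28.02.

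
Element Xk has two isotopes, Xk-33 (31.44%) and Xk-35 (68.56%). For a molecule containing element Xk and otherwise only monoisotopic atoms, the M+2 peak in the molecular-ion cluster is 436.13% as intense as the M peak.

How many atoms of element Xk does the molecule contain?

2

For n independent Xk atoms, I(M+2)/I(M) = n · (abundance Xk-35) / (abundance Xk-33) = n · 0.6856/0.3144.
n = 4.3613 × 0.3144/0.6856 = 2.00 ≈ 2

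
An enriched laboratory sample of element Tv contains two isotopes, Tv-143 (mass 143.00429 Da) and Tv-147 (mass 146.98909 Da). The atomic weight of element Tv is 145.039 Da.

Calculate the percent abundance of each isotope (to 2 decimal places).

With x = fraction of Tv-143 (so Tv-147 is 1 − x):
143.00429·x + 146.98909·(1 − x) = 145.039
(143.00429 − 146.98909)·x = 145.039 − 146.98909
x = -1.95009 / -3.98480 = 0.48938 → 48.94% Tv-143, 51.06% Tv-147.

Tv-143: 48.94%, Tv-147: 51.06%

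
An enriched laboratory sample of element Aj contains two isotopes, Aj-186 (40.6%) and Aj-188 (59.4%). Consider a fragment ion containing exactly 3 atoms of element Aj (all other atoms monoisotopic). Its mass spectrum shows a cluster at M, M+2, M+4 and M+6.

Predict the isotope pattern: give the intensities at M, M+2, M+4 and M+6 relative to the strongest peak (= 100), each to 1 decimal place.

15.6 : 68.4 : 100.0 : 48.8

The 3 Aj atoms are independent, so intensities follow the terms of (0.406 + 0.594)^3.
P(M) = 0.406^3 = 0.066923
P(M+2) = 3 × 0.406^2 × 0.594^1 = 0.293738
P(M+4) = 3 × 0.406^1 × 0.594^2 = 0.429754
P(M+6) = 0.594^3 = 0.209585
The M+4 peak is largest (0.429754); scaling to 100 gives 15.6 : 68.4 : 100.0 : 48.8.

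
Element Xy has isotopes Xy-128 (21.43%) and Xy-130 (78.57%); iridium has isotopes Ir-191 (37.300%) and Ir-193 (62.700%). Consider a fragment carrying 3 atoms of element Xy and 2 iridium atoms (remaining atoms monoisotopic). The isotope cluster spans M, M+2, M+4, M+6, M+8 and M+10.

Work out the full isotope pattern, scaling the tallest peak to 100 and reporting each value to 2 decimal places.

Element Xy pattern (n=3): 0.00984162 : 0.10824862 : 0.39687791 : 0.48503185
Iridium pattern (n=2): 0.139129 : 0.467742 : 0.393129
Convolve the two distributions (both contribute in 2-u steps):
  M: 0.00984162×0.139129 = 0.001369
  M+2: 0.00984162×0.467742 + 0.10824862×0.139129 = 0.019664
  M+4: 0.00984162×0.393129 + 0.10824862×0.467742 + 0.39687791×0.139129 = 0.109719
  M+6: 0.10824862×0.393129 + 0.39687791×0.467742 + 0.48503185×0.139129 = 0.295674
  M+8: 0.39687791×0.393129 + 0.48503185×0.467742 = 0.382894
  M+10: 0.48503185×0.393129 = 0.190680
Scale to base peak (0.382894) = 100: 0.36 : 5.14 : 28.66 : 77.22 : 100.00 : 49.80

0.36 : 5.14 : 28.66 : 77.22 : 100.00 : 49.80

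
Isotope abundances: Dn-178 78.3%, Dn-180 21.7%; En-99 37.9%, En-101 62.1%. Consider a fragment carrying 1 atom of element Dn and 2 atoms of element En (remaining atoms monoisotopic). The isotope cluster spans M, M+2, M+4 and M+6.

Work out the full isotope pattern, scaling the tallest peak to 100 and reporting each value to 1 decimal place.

Element Dn pattern (n=1): 0.7830 : 0.2170
Element En pattern (n=2): 0.143641 : 0.470718 : 0.385641
Convolve the two distributions (both contribute in 2-u steps):
  M: 0.7830×0.143641 = 0.112471
  M+2: 0.7830×0.470718 + 0.2170×0.143641 = 0.399742
  M+4: 0.7830×0.385641 + 0.2170×0.470718 = 0.404103
  M+6: 0.2170×0.385641 = 0.083684
Scale to base peak (0.404103) = 100: 27.8 : 98.9 : 100.0 : 20.7

27.8 : 98.9 : 100.0 : 20.7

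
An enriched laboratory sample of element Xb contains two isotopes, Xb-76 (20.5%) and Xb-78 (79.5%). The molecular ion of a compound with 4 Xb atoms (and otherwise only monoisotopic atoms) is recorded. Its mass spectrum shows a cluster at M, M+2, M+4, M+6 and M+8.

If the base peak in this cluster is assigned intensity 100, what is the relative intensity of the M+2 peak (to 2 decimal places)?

6.65

Term probabilities: M 0.0018, M+2 0.0274, M+4 0.1594, M+6 0.4120, M+8 0.3995. Base peak = M+6.
P(M+6) = C(4,3) × 0.205^1 × 0.795^3 = 4 × 0.2050 × 0.50245988 = 0.412017 (base)
P(M+2) = C(4,1) × 0.205^3 × 0.795^1 = 4 × 0.00861512 × 0.7950 = 0.027396
Relative intensity = 0.027396 / 0.412017 × 100 = 6.65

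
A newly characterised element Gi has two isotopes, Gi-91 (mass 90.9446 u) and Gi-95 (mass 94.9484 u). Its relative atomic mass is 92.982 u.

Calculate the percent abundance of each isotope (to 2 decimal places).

Gi-91: 49.11%, Gi-95: 50.89%

With x = fraction of Gi-91 (so Gi-95 is 1 − x):
90.9446·x + 94.9484·(1 − x) = 92.982
(90.9446 − 94.9484)·x = 92.982 − 94.9484
x = -1.9664 / -4.0038 = 0.49113 → 49.11% Gi-91, 50.89% Gi-95.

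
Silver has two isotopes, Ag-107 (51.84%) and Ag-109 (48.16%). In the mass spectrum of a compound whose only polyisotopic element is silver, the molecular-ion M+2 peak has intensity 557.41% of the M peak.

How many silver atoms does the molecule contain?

6

With n Ag atoms, P(M+2)/P(M) = C(n,1)·p^(n−1)q / p^n = n·q/p = n · 0.4816/0.5184.
n = 5.5741 × 0.5184/0.4816 = 6.00 ≈ 6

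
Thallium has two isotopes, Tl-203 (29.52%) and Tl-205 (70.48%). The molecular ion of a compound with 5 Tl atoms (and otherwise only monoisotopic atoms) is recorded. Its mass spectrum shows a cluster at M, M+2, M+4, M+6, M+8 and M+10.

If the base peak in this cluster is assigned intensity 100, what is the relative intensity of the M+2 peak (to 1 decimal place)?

Binomial terms of (0.2952 + 0.7048)^5: M 0.0022, M+2 0.0268, M+4 0.1278, M+6 0.3051, M+8 0.3642, M+10 0.1739 → M+8 is the base peak.
P(M+8) = C(5,4) × 0.2952^1 × 0.7048^4 = 5 × 0.2952 × 0.24675365 = 0.364208 (base)
P(M+2) = C(5,1) × 0.2952^4 × 0.7048^1 = 5 × 0.00759391 × 0.7048 = 0.026761
Relative intensity = 0.026761 / 0.364208 × 100 = 7.3

7.3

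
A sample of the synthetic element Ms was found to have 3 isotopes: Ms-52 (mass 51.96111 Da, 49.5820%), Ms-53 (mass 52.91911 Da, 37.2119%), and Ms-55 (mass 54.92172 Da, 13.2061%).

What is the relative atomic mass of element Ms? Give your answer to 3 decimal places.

Ar = Σ fᵢ·mᵢ = 0.495820 × 51.96111 + 0.372119 × 52.91911 + 0.132061 × 54.92172
= 25.763358 + 19.692206 + 7.253017 = 52.708581 Da

52.709 Da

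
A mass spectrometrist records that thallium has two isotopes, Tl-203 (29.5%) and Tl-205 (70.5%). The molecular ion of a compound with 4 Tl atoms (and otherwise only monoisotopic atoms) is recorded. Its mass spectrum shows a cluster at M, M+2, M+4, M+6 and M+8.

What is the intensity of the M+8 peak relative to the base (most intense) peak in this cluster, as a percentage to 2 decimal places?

Term probabilities: M 0.0076, M+2 0.0724, M+4 0.2595, M+6 0.4135, M+8 0.2470. Base peak = M+6.
P(M+6) = C(4,3) × 0.295^1 × 0.705^3 = 4 × 0.2950 × 0.35040263 = 0.413475 (base)
P(M+8) = C(4,4) × 0.295^0 × 0.705^4 = 1 × 1.0000 × 0.24703385 = 0.247034
Relative intensity = 0.247034 / 0.413475 × 100 = 59.75

59.75%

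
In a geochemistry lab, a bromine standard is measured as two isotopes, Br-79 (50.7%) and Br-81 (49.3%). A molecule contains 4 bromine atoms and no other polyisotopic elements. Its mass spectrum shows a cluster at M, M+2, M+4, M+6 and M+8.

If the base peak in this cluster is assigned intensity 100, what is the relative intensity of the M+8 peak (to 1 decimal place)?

15.8

Term probabilities: M 0.0661, M+2 0.2570, M+4 0.3749, M+6 0.2430, M+8 0.0591. Base peak = M+4.
P(M+4) = C(4,2) × 0.507^2 × 0.493^2 = 6 × 0.257049 × 0.243049 = 0.374853 (base)
P(M+8) = C(4,4) × 0.507^0 × 0.493^4 = 1 × 1.0000 × 0.05907282 = 0.059073
Relative intensity = 0.059073 / 0.374853 × 100 = 15.8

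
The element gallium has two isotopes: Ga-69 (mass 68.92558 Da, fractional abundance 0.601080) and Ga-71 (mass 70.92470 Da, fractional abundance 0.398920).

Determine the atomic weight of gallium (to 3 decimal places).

69.723 Da

The abundance-weighted mean is 0.601080 × 68.92558 + 0.398920 × 70.92470
= 41.429788 + 28.293281 = 69.723069 Da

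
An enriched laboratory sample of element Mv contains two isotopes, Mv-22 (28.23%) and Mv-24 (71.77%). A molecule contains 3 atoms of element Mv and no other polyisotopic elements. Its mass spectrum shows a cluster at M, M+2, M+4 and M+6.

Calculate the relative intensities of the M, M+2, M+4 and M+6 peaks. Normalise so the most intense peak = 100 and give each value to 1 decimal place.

Each Mv atom is independently Mv-22 (p = 0.2823) or Mv-24 (q = 0.7177); the cluster is the binomial expansion (p + q)^3.
P(M) = 0.2823^3 = 0.022497
P(M+2) = 3 × 0.2823^2 × 0.7177^1 = 0.171588
P(M+4) = 3 × 0.2823^1 × 0.7177^2 = 0.436233
P(M+6) = 0.7177^3 = 0.369682
The M+4 peak is largest (0.436233); scaling to 100 gives 5.2 : 39.3 : 100.0 : 84.7.

5.2 : 39.3 : 100.0 : 84.7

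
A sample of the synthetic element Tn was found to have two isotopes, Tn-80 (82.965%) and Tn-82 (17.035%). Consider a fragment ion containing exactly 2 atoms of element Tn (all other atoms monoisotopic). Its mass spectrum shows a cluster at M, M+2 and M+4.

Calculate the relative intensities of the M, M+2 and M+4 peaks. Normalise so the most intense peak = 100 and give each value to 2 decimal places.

100.00 : 41.07 : 4.22

Each Tn atom is independently Tn-80 (p = 0.82965) or Tn-82 (q = 0.17035); the cluster is the binomial expansion (p + q)^2.
P(M) = 0.82965^2 = 0.688319
P(M+2) = 2 × 0.82965^1 × 0.17035^1 = 0.282662
P(M+4) = 0.17035^2 = 0.029019
The M peak is largest (0.688319); scaling to 100 gives 100.00 : 41.07 : 4.22.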